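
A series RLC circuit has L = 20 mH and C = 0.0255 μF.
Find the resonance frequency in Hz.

Step 1 — Resonance condition Im(Z)=0 gives ω₀ = 1/√(LC).
Step 2 — ω₀ = 1/√(0.02·2.55e-08) = 4.428e+04 rad/s.
Step 3 — f₀ = ω₀/(2π) = 7047 Hz.

f₀ = 7047 Hz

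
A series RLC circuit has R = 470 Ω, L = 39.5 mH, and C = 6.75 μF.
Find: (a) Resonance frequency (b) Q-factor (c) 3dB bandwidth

Step 1 — Resonance: ω₀ = 1/√(LC) = 1/√(0.0395·6.75e-06) = 1937 rad/s.
Step 2 — f₀ = ω₀/(2π) = 308.2 Hz.
Step 3 — Series Q: Q = ω₀L/R = 1937·0.0395/470 = 0.1628.
Step 4 — Bandwidth: Δω = ω₀/Q = 1.19e+04 rad/s; BW = Δω/(2π) = 1894 Hz.

(a) f₀ = 308.2 Hz  (b) Q = 0.1628  (c) BW = 1894 Hz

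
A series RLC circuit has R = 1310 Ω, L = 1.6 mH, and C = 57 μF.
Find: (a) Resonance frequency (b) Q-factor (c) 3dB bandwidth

Step 1 — Resonance: ω₀ = 1/√(LC) = 1/√(0.0016·5.7e-05) = 3311 rad/s.
Step 2 — f₀ = ω₀/(2π) = 527 Hz.
Step 3 — Series Q: Q = ω₀L/R = 3311·0.0016/1310 = 0.004044.
Step 4 — Bandwidth: Δω = ω₀/Q = 8.188e+05 rad/s; BW = Δω/(2π) = 1.303e+05 Hz.

(a) f₀ = 527 Hz  (b) Q = 0.004044  (c) BW = 1.303e+05 Hz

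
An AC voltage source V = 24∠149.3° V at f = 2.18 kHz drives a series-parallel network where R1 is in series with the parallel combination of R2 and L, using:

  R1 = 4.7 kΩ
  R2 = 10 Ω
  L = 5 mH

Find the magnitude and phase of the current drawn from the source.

Step 1 — Angular frequency: ω = 2π·f = 2π·2180 = 1.37e+04 rad/s.
Step 2 — Component impedances:
  R1: Z = R = 4700 Ω
  R2: Z = R = 10 Ω
  L: Z = jωL = j·1.37e+04·0.005 = 0 + j68.49 Ω
Step 3 — Parallel branch: R2 || L = 1/(1/R2 + 1/L) = 9.791 + j1.43 Ω.
Step 4 — Series with R1: Z_total = R1 + (R2 || L) = 4710 + j1.43 Ω = 4710∠0.0° Ω.
Step 5 — Source phasor: V = 24∠149.3° V = -20.64 + j12.25 V.
Step 6 — Ohm's law: I = V / Z_total = (-20.64 + j12.25) / (4710 + j1.43) = -0.004381 + j0.002603 A.
Step 7 — Convert to polar: |I| = 0.005096 A, ∠I = 149.3°.

I = 0.005096∠149.3° A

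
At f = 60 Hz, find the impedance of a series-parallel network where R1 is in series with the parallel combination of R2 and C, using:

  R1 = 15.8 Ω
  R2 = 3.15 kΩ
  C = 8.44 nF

Step 1 — Angular frequency: ω = 2π·f = 2π·60 = 377 rad/s.
Step 2 — Component impedances:
  R1: Z = R = 15.8 Ω
  R2: Z = R = 3150 Ω
  C: Z = 1/(jωC) = -j/(ω·C) = 0 - j3.143e+05 Ω
Step 3 — Parallel branch: R2 || C = 1/(1/R2 + 1/C) = 3150 - j31.57 Ω.
Step 4 — Series with R1: Z_total = R1 + (R2 || C) = 3165 - j31.57 Ω = 3166∠-0.6° Ω.

Z = 3165 - j31.57 Ω = 3166∠-0.6° Ω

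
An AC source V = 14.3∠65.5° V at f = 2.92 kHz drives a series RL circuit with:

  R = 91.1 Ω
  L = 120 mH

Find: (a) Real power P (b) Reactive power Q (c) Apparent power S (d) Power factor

Step 1 — Angular frequency: ω = 2π·f = 2π·2920 = 1.835e+04 rad/s.
Step 2 — Component impedances:
  R: Z = R = 91.1 Ω
  L: Z = jωL = j·1.835e+04·0.12 = 0 + j2202 Ω
Step 3 — Series combination: Z_total = R + L = 91.1 + j2202 Ω = 2204∠87.6° Ω.
Step 4 — Source phasor: V = 14.3∠65.5° V = 5.93 + j13.01 V.
Step 5 — Current: I = V / Z = 0.006012 - j0.002445 A = 0.00649∠-22.1° A.
Step 6 — Complex power: S = V·I* = 0.003837 + j0.09272 VA.
Step 7 — Real power: P = Re(S) = 0.003837 W.
Step 8 — Reactive power: Q = Im(S) = 0.09272 VAR.
Step 9 — Apparent power: |S| = 0.0928 VA.
Step 10 — Power factor: PF = P/|S| = 0.04134 (lagging).

(a) P = 0.003837 W  (b) Q = 0.09272 VAR  (c) S = 0.0928 VA  (d) PF = 0.04134 (lagging)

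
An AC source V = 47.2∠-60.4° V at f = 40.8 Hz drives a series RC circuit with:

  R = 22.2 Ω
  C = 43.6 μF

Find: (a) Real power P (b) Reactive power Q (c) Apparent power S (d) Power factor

Step 1 — Angular frequency: ω = 2π·f = 2π·40.8 = 256.4 rad/s.
Step 2 — Component impedances:
  R: Z = R = 22.2 Ω
  C: Z = 1/(jωC) = -j/(ω·C) = 0 - j89.47 Ω
Step 3 — Series combination: Z_total = R + C = 22.2 - j89.47 Ω = 92.18∠-76.1° Ω.
Step 4 — Source phasor: V = 47.2∠-60.4° V = 23.31 - j41.04 V.
Step 5 — Current: I = V / Z = 0.493 + j0.1383 A = 0.512∠15.7° A.
Step 6 — Complex power: S = V·I* = 5.82 - j23.46 VA.
Step 7 — Real power: P = Re(S) = 5.82 W.
Step 8 — Reactive power: Q = Im(S) = -23.46 VAR.
Step 9 — Apparent power: |S| = 24.17 VA.
Step 10 — Power factor: PF = P/|S| = 0.2408 (leading).

(a) P = 5.82 W  (b) Q = -23.46 VAR  (c) S = 24.17 VA  (d) PF = 0.2408 (leading)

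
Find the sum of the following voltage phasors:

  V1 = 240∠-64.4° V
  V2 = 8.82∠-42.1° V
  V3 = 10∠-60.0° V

Step 1 — Convert each phasor to rectangular form:
  V1 = 240·(cos(-64.4°) + j·sin(-64.4°)) = 103.7 - j216.4 V
  V2 = 8.82·(cos(-42.1°) + j·sin(-42.1°)) = 6.544 - j5.913 V
  V3 = 10·(cos(-60.0°) + j·sin(-60.0°)) = 5 - j8.66 V
Step 2 — Sum components: V_total = 115.2 - j231 V.
Step 3 — Convert to polar: |V_total| = 258.2 V, ∠V_total = -63.5°.

V_total = 258.2∠-63.5° V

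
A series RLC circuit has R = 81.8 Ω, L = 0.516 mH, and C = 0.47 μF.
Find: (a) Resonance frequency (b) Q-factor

Step 1 — Resonance condition Im(Z)=0 gives ω₀ = 1/√(LC).
Step 2 — ω₀ = 1/√(0.000516·4.7e-07) = 6.421e+04 rad/s.
Step 3 — f₀ = ω₀/(2π) = 1.022e+04 Hz.
Step 4 — Series Q: Q = ω₀L/R = 6.421e+04·0.000516/81.8 = 0.4051.

(a) f₀ = 1.022e+04 Hz  (b) Q = 0.4051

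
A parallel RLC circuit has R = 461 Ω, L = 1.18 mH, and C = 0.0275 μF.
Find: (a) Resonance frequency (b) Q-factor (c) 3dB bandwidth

Step 1 — Resonance: ω₀ = 1/√(LC) = 1/√(0.00118·2.75e-08) = 1.755e+05 rad/s.
Step 2 — f₀ = ω₀/(2π) = 2.794e+04 Hz.
Step 3 — Parallel Q: Q = R/(ω₀L) = 461/(1.755e+05·0.00118) = 2.225.
Step 4 — Bandwidth: Δω = ω₀/Q = 7.888e+04 rad/s; BW = Δω/(2π) = 1.255e+04 Hz.

(a) f₀ = 2.794e+04 Hz  (b) Q = 2.225  (c) BW = 1.255e+04 Hz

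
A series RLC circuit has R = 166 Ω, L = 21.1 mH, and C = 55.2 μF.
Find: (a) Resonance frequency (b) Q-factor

Step 1 — Resonance condition Im(Z)=0 gives ω₀ = 1/√(LC).
Step 2 — ω₀ = 1/√(0.0211·5.52e-05) = 926.6 rad/s.
Step 3 — f₀ = ω₀/(2π) = 147.5 Hz.
Step 4 — Series Q: Q = ω₀L/R = 926.6·0.0211/166 = 0.1178.

(a) f₀ = 147.5 Hz  (b) Q = 0.1178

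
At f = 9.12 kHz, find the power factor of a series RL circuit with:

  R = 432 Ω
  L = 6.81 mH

Step 1 — Angular frequency: ω = 2π·f = 2π·9120 = 5.73e+04 rad/s.
Step 2 — Component impedances:
  R: Z = R = 432 Ω
  L: Z = jωL = j·5.73e+04·0.00681 = 0 + j390.2 Ω
Step 3 — Series combination: Z_total = R + L = 432 + j390.2 Ω = 582.2∠42.1° Ω.
Step 4 — Power factor: PF = cos(φ) = Re(Z)/|Z| = 432/582.15 = 0.7421.
Step 5 — Type: Im(Z) = 390.2 ⇒ lagging (phase φ = 42.1°).

PF = 0.7421 (lagging, φ = 42.1°)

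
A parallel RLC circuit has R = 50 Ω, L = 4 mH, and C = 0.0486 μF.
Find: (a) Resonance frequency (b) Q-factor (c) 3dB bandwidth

Step 1 — Resonance: ω₀ = 1/√(LC) = 1/√(0.004·4.86e-08) = 7.172e+04 rad/s.
Step 2 — f₀ = ω₀/(2π) = 1.141e+04 Hz.
Step 3 — Parallel Q: Q = R/(ω₀L) = 50/(7.172e+04·0.004) = 0.1743.
Step 4 — Bandwidth: Δω = ω₀/Q = 4.115e+05 rad/s; BW = Δω/(2π) = 6.55e+04 Hz.

(a) f₀ = 1.141e+04 Hz  (b) Q = 0.1743  (c) BW = 6.55e+04 Hz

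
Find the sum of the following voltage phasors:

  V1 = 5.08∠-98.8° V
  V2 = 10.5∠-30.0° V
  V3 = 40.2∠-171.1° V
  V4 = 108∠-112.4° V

Step 1 — Convert each phasor to rectangular form:
  V1 = 5.08·(cos(-98.8°) + j·sin(-98.8°)) = -0.7772 - j5.02 V
  V2 = 10.5·(cos(-30.0°) + j·sin(-30.0°)) = 9.093 - j5.25 V
  V3 = 40.2·(cos(-171.1°) + j·sin(-171.1°)) = -39.72 - j6.219 V
  V4 = 108·(cos(-112.4°) + j·sin(-112.4°)) = -41.16 - j99.85 V
Step 2 — Sum components: V_total = -72.56 - j116.3 V.
Step 3 — Convert to polar: |V_total| = 137.1 V, ∠V_total = -121.9°.

V_total = 137.1∠-121.9° V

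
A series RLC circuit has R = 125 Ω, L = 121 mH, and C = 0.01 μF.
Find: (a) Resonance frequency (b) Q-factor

Step 1 — Resonance condition Im(Z)=0 gives ω₀ = 1/√(LC).
Step 2 — ω₀ = 1/√(0.121·1e-08) = 2.875e+04 rad/s.
Step 3 — f₀ = ω₀/(2π) = 4575 Hz.
Step 4 — Series Q: Q = ω₀L/R = 2.875e+04·0.121/125 = 27.83.

(a) f₀ = 4575 Hz  (b) Q = 27.83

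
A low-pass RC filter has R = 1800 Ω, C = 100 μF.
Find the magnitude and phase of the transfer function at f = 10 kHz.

Step 1 — Angular frequency: ω = 2π·1e+04 = 6.283e+04 rad/s.
Step 2 — Transfer function: H(jω) = 1/(1 + jωRC).
Step 3 — Denominator: 1 + jωRC = 1 + j·6.283e+04·1800·0.0001 = 1 + j1.131e+04.
Step 4 — H = 7.818e-09 - j8.842e-05.
Step 5 — Magnitude: |H| = 8.842e-05 (-81.1 dB); phase: φ = -90.0°.

|H| = 8.842e-05 (-81.1 dB), φ = -90.0°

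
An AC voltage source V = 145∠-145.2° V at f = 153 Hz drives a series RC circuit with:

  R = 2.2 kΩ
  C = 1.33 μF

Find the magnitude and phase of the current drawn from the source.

Step 1 — Angular frequency: ω = 2π·f = 2π·153 = 961.3 rad/s.
Step 2 — Component impedances:
  R: Z = R = 2200 Ω
  C: Z = 1/(jωC) = -j/(ω·C) = 0 - j782.1 Ω
Step 3 — Series combination: Z_total = R + C = 2200 - j782.1 Ω = 2335∠-19.6° Ω.
Step 4 — Source phasor: V = 145∠-145.2° V = -119.1 - j82.75 V.
Step 5 — Ohm's law: I = V / Z_total = (-119.1 - j82.75) / (2200 - j782.1) = -0.03618 - j0.05048 A.
Step 6 — Convert to polar: |I| = 0.0621 A, ∠I = -125.6°.

I = 0.0621∠-125.6° A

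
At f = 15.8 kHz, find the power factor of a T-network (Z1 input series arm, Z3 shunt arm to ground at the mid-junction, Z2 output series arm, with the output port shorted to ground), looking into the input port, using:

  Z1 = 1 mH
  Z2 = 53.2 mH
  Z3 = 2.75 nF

Step 1 — Angular frequency: ω = 2π·f = 2π·1.58e+04 = 9.927e+04 rad/s.
Step 2 — Component impedances:
  Z1: Z = jωL = j·9.927e+04·0.001 = 0 + j99.27 Ω
  Z2: Z = jωL = j·9.927e+04·0.0532 = 0 + j5281 Ω
  Z3: Z = 1/(jωC) = -j/(ω·C) = 0 - j3663 Ω
Step 3 — With the output port shorted to ground, the output series arm Z2 runs from the junction to ground; the shunt arm Z3 also runs from the junction to ground. They appear in parallel: Z3 || Z2 = 0 - j1.195e+04 Ω.
Step 4 — Series with input arm Z1: Z_in = Z1 + (Z3 || Z2) = 0 - j1.185e+04 Ω = 1.185e+04∠-90.0° Ω.
Step 5 — Power factor: PF = cos(φ) = Re(Z)/|Z| = 0/1.185e+04 = 0.
Step 6 — Type: Im(Z) = -1.185e+04 ⇒ leading (phase φ = -90.0°).

PF = 0 (leading, φ = -90.0°)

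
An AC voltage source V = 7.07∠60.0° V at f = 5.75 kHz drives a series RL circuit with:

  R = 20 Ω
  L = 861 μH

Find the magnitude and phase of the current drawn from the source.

Step 1 — Angular frequency: ω = 2π·f = 2π·5750 = 3.613e+04 rad/s.
Step 2 — Component impedances:
  R: Z = R = 20 Ω
  L: Z = jωL = j·3.613e+04·0.000861 = 0 + j31.11 Ω
Step 3 — Series combination: Z_total = R + L = 20 + j31.11 Ω = 36.98∠57.3° Ω.
Step 4 — Source phasor: V = 7.07∠60.0° V = 3.535 + j6.123 V.
Step 5 — Ohm's law: I = V / Z_total = (3.535 + j6.123) / (20 + j31.11) = 0.191 + j0.009136 A.
Step 6 — Convert to polar: |I| = 0.1912 A, ∠I = 2.7°.

I = 0.1912∠2.7° A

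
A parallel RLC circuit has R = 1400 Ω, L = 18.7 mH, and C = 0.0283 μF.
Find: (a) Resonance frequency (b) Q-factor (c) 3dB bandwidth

Step 1 — Resonance: ω₀ = 1/√(LC) = 1/√(0.0187·2.83e-08) = 4.347e+04 rad/s.
Step 2 — f₀ = ω₀/(2π) = 6918 Hz.
Step 3 — Parallel Q: Q = R/(ω₀L) = 1400/(4.347e+04·0.0187) = 1.722.
Step 4 — Bandwidth: Δω = ω₀/Q = 2.524e+04 rad/s; BW = Δω/(2π) = 4017 Hz.

(a) f₀ = 6918 Hz  (b) Q = 1.722  (c) BW = 4017 Hz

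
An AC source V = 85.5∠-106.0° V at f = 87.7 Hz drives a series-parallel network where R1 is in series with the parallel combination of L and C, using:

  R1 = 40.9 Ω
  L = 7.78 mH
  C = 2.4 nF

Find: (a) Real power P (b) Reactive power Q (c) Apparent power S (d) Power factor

Step 1 — Angular frequency: ω = 2π·f = 2π·87.7 = 551 rad/s.
Step 2 — Component impedances:
  R1: Z = R = 40.9 Ω
  L: Z = jωL = j·551·0.00778 = 0 + j4.287 Ω
  C: Z = 1/(jωC) = -j/(ω·C) = 0 - j7.562e+05 Ω
Step 3 — Parallel branch: L || C = 1/(1/L + 1/C) = 0 + j4.287 Ω.
Step 4 — Series with R1: Z_total = R1 + (L || C) = 40.9 + j4.287 Ω = 41.12∠6.0° Ω.
Step 5 — Source phasor: V = 85.5∠-106.0° V = -23.57 - j82.19 V.
Step 6 — Current: I = V / Z = -0.7783 - j1.928 A = 2.079∠-112.0° A.
Step 7 — Complex power: S = V·I* = 176.8 + j18.53 VA.
Step 8 — Real power: P = Re(S) = 176.8 W.
Step 9 — Reactive power: Q = Im(S) = 18.53 VAR.
Step 10 — Apparent power: |S| = 177.8 VA.
Step 11 — Power factor: PF = P/|S| = 0.9946 (lagging).

(a) P = 176.8 W  (b) Q = 18.53 VAR  (c) S = 177.8 VA  (d) PF = 0.9946 (lagging)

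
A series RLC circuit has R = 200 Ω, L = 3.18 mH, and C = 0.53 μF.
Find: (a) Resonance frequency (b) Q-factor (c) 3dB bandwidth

Step 1 — Resonance condition Im(Z)=0 gives ω₀ = 1/√(LC).
Step 2 — ω₀ = 1/√(0.00318·5.3e-07) = 2.436e+04 rad/s.
Step 3 — f₀ = ω₀/(2π) = 3877 Hz.
Step 4 — Series Q: Q = ω₀L/R = 2.436e+04·0.00318/200 = 0.3873.
Step 5 — 3dB bandwidth: Δω = ω₀/Q = 6.289e+04 rad/s; BW = Δω/(2π) = 1.001e+04 Hz.

(a) f₀ = 3877 Hz  (b) Q = 0.3873  (c) BW = 1.001e+04 Hz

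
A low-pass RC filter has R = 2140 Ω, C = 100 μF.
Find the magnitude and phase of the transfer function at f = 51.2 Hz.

Step 1 — Angular frequency: ω = 2π·51.2 = 321.7 rad/s.
Step 2 — Transfer function: H(jω) = 1/(1 + jωRC).
Step 3 — Denominator: 1 + jωRC = 1 + j·321.7·2140·0.0001 = 1 + j68.84.
Step 4 — H = 0.000211 - j0.01452.
Step 5 — Magnitude: |H| = 0.01452 (-36.8 dB); phase: φ = -89.2°.

|H| = 0.01452 (-36.8 dB), φ = -89.2°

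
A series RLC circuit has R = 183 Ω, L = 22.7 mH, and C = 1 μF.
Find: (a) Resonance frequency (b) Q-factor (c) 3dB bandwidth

Step 1 — Resonance condition Im(Z)=0 gives ω₀ = 1/√(LC).
Step 2 — ω₀ = 1/√(0.0227·1e-06) = 6637 rad/s.
Step 3 — f₀ = ω₀/(2π) = 1056 Hz.
Step 4 — Series Q: Q = ω₀L/R = 6637·0.0227/183 = 0.8233.
Step 5 — 3dB bandwidth: Δω = ω₀/Q = 8062 rad/s; BW = Δω/(2π) = 1283 Hz.

(a) f₀ = 1056 Hz  (b) Q = 0.8233  (c) BW = 1283 Hz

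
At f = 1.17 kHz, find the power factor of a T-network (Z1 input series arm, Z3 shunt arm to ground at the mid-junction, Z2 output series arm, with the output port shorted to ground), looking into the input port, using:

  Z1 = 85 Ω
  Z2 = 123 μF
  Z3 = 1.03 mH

Step 1 — Angular frequency: ω = 2π·f = 2π·1170 = 7351 rad/s.
Step 2 — Component impedances:
  Z1: Z = R = 85 Ω
  Z2: Z = 1/(jωC) = -j/(ω·C) = 0 - j1.106 Ω
  Z3: Z = jωL = j·7351·0.00103 = 0 + j7.572 Ω
Step 3 — With the output port shorted to ground, the output series arm Z2 runs from the junction to ground; the shunt arm Z3 also runs from the junction to ground. They appear in parallel: Z3 || Z2 = 0 - j1.295 Ω.
Step 4 — Series with input arm Z1: Z_in = Z1 + (Z3 || Z2) = 85 - j1.295 Ω = 85.01∠-0.9° Ω.
Step 5 — Power factor: PF = cos(φ) = Re(Z)/|Z| = 85/85.01 = 0.9999.
Step 6 — Type: Im(Z) = -1.295 ⇒ leading (phase φ = -0.9°).

PF = 0.9999 (leading, φ = -0.9°)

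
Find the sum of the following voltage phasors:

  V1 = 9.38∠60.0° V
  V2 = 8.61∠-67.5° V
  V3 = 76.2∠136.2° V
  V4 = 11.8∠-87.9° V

Step 1 — Convert each phasor to rectangular form:
  V1 = 9.38·(cos(60.0°) + j·sin(60.0°)) = 4.69 + j8.123 V
  V2 = 8.61·(cos(-67.5°) + j·sin(-67.5°)) = 3.295 - j7.955 V
  V3 = 76.2·(cos(136.2°) + j·sin(136.2°)) = -55 + j52.74 V
  V4 = 11.8·(cos(-87.9°) + j·sin(-87.9°)) = 0.4324 - j11.79 V
Step 2 — Sum components: V_total = -46.58 + j41.12 V.
Step 3 — Convert to polar: |V_total| = 62.13 V, ∠V_total = 138.6°.

V_total = 62.13∠138.6° V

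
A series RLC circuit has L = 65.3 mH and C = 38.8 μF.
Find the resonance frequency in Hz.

Step 1 — Resonance condition Im(Z)=0 gives ω₀ = 1/√(LC).
Step 2 — ω₀ = 1/√(0.0653·3.88e-05) = 628.2 rad/s.
Step 3 — f₀ = ω₀/(2π) = 99.99 Hz.

f₀ = 99.99 Hz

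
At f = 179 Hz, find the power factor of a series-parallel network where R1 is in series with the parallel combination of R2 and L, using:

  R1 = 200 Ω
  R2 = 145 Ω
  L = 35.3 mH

Step 1 — Angular frequency: ω = 2π·f = 2π·179 = 1125 rad/s.
Step 2 — Component impedances:
  R1: Z = R = 200 Ω
  R2: Z = R = 145 Ω
  L: Z = jωL = j·1125·0.0353 = 0 + j39.7 Ω
Step 3 — Parallel branch: R2 || L = 1/(1/R2 + 1/L) = 10.11 + j36.93 Ω.
Step 4 — Series with R1: Z_total = R1 + (R2 || L) = 210.1 + j36.93 Ω = 213.3∠10.0° Ω.
Step 5 — Power factor: PF = cos(φ) = Re(Z)/|Z| = 210.11/213.33 = 0.9849.
Step 6 — Type: Im(Z) = 36.93 ⇒ lagging (phase φ = 10.0°).

PF = 0.9849 (lagging, φ = 10.0°)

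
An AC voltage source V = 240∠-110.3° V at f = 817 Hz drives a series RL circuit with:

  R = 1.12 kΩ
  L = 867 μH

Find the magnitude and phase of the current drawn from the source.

Step 1 — Angular frequency: ω = 2π·f = 2π·817 = 5133 rad/s.
Step 2 — Component impedances:
  R: Z = R = 1120 Ω
  L: Z = jωL = j·5133·0.000867 = 0 + j4.451 Ω
Step 3 — Series combination: Z_total = R + L = 1120 + j4.451 Ω = 1120∠0.2° Ω.
Step 4 — Source phasor: V = 240∠-110.3° V = -83.26 - j225.1 V.
Step 5 — Ohm's law: I = V / Z_total = (-83.26 - j225.1) / (1120 + j4.451) = -0.07514 - j0.2007 A.
Step 6 — Convert to polar: |I| = 0.2143 A, ∠I = -110.5°.

I = 0.2143∠-110.5° A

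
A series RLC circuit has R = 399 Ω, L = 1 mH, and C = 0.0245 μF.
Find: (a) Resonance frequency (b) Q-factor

Step 1 — Resonance condition Im(Z)=0 gives ω₀ = 1/√(LC).
Step 2 — ω₀ = 1/√(0.001·2.45e-08) = 2.02e+05 rad/s.
Step 3 — f₀ = ω₀/(2π) = 3.215e+04 Hz.
Step 4 — Series Q: Q = ω₀L/R = 2.02e+05·0.001/399 = 0.5063.

(a) f₀ = 3.215e+04 Hz  (b) Q = 0.5063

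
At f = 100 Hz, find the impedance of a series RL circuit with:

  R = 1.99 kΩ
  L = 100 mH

Step 1 — Angular frequency: ω = 2π·f = 2π·100 = 628.3 rad/s.
Step 2 — Component impedances:
  R: Z = R = 1990 Ω
  L: Z = jωL = j·628.3·0.1 = 0 + j62.83 Ω
Step 3 — Series combination: Z_total = R + L = 1990 + j62.83 Ω = 1991∠1.8° Ω.

Z = 1990 + j62.83 Ω = 1991∠1.8° Ω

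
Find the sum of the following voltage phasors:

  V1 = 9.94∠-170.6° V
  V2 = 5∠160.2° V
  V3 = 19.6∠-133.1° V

Step 1 — Convert each phasor to rectangular form:
  V1 = 9.94·(cos(-170.6°) + j·sin(-170.6°)) = -9.807 - j1.623 V
  V2 = 5·(cos(160.2°) + j·sin(160.2°)) = -4.704 + j1.694 V
  V3 = 19.6·(cos(-133.1°) + j·sin(-133.1°)) = -13.39 - j14.31 V
Step 2 — Sum components: V_total = -27.9 - j14.24 V.
Step 3 — Convert to polar: |V_total| = 31.33 V, ∠V_total = -153.0°.

V_total = 31.33∠-153.0° V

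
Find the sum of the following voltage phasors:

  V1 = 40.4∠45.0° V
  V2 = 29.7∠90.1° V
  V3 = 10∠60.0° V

Step 1 — Convert each phasor to rectangular form:
  V1 = 40.4·(cos(45.0°) + j·sin(45.0°)) = 28.57 + j28.57 V
  V2 = 29.7·(cos(90.1°) + j·sin(90.1°)) = -0.05184 + j29.7 V
  V3 = 10·(cos(60.0°) + j·sin(60.0°)) = 5 + j8.66 V
Step 2 — Sum components: V_total = 33.52 + j66.93 V.
Step 3 — Convert to polar: |V_total| = 74.85 V, ∠V_total = 63.4°.

V_total = 74.85∠63.4° V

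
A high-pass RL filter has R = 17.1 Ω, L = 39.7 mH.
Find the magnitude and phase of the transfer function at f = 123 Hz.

Step 1 — Angular frequency: ω = 2π·123 = 772.8 rad/s.
Step 2 — Transfer function: H(jω) = jωL/(R + jωL).
Step 3 — Numerator jωL = j·30.68; denominator R + jωL = 17.1 + j30.68.
Step 4 — H = 0.763 + j0.4252.
Step 5 — Magnitude: |H| = 0.8735 (-1.2 dB); phase: φ = 29.1°.

|H| = 0.8735 (-1.2 dB), φ = 29.1°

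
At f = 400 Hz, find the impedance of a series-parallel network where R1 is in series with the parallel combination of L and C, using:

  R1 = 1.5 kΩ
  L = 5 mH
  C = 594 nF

Step 1 — Angular frequency: ω = 2π·f = 2π·400 = 2513 rad/s.
Step 2 — Component impedances:
  R1: Z = R = 1500 Ω
  L: Z = jωL = j·2513·0.005 = 0 + j12.57 Ω
  C: Z = 1/(jωC) = -j/(ω·C) = 0 - j669.8 Ω
Step 3 — Parallel branch: L || C = 1/(1/L + 1/C) = 0 + j12.81 Ω.
Step 4 — Series with R1: Z_total = R1 + (L || C) = 1500 + j12.81 Ω = 1500∠0.5° Ω.

Z = 1500 + j12.81 Ω = 1500∠0.5° Ω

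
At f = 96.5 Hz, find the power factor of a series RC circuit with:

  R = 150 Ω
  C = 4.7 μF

Step 1 — Angular frequency: ω = 2π·f = 2π·96.5 = 606.3 rad/s.
Step 2 — Component impedances:
  R: Z = R = 150 Ω
  C: Z = 1/(jωC) = -j/(ω·C) = 0 - j350.9 Ω
Step 3 — Series combination: Z_total = R + C = 150 - j350.9 Ω = 381.6∠-66.9° Ω.
Step 4 — Power factor: PF = cos(φ) = Re(Z)/|Z| = 150/381.6 = 0.3931.
Step 5 — Type: Im(Z) = -350.9 ⇒ leading (phase φ = -66.9°).

PF = 0.3931 (leading, φ = -66.9°)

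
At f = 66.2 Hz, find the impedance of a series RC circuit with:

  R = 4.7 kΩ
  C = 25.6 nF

Step 1 — Angular frequency: ω = 2π·f = 2π·66.2 = 415.9 rad/s.
Step 2 — Component impedances:
  R: Z = R = 4700 Ω
  C: Z = 1/(jωC) = -j/(ω·C) = 0 - j9.391e+04 Ω
Step 3 — Series combination: Z_total = R + C = 4700 - j9.391e+04 Ω = 9.403e+04∠-87.1° Ω.

Z = 4700 - j9.391e+04 Ω = 9.403e+04∠-87.1° Ω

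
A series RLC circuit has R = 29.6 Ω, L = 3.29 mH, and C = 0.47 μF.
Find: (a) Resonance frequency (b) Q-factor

Step 1 — Resonance condition Im(Z)=0 gives ω₀ = 1/√(LC).
Step 2 — ω₀ = 1/√(0.00329·4.7e-07) = 2.543e+04 rad/s.
Step 3 — f₀ = ω₀/(2π) = 4047 Hz.
Step 4 — Series Q: Q = ω₀L/R = 2.543e+04·0.00329/29.6 = 2.827.

(a) f₀ = 4047 Hz  (b) Q = 2.827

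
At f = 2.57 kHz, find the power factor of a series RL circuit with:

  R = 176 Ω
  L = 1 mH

Step 1 — Angular frequency: ω = 2π·f = 2π·2570 = 1.615e+04 rad/s.
Step 2 — Component impedances:
  R: Z = R = 176 Ω
  L: Z = jωL = j·1.615e+04·0.001 = 0 + j16.15 Ω
Step 3 — Series combination: Z_total = R + L = 176 + j16.15 Ω = 176.7∠5.2° Ω.
Step 4 — Power factor: PF = cos(φ) = Re(Z)/|Z| = 176/176.74 = 0.9958.
Step 5 — Type: Im(Z) = 16.15 ⇒ lagging (phase φ = 5.2°).

PF = 0.9958 (lagging, φ = 5.2°)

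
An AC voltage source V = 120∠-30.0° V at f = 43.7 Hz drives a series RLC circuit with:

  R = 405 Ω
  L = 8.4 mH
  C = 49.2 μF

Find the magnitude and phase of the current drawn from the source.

Step 1 — Angular frequency: ω = 2π·f = 2π·43.7 = 274.6 rad/s.
Step 2 — Component impedances:
  R: Z = R = 405 Ω
  L: Z = jωL = j·274.6·0.0084 = 0 + j2.306 Ω
  C: Z = 1/(jωC) = -j/(ω·C) = 0 - j74.02 Ω
Step 3 — Series combination: Z_total = R + L + C = 405 - j71.72 Ω = 411.3∠-10.0° Ω.
Step 4 — Source phasor: V = 120∠-30.0° V = 103.9 - j60 V.
Step 5 — Ohm's law: I = V / Z_total = (103.9 - j60) / (405 - j71.72) = 0.2742 - j0.09959 A.
Step 6 — Convert to polar: |I| = 0.2918 A, ∠I = -20.0°.

I = 0.2918∠-20.0° A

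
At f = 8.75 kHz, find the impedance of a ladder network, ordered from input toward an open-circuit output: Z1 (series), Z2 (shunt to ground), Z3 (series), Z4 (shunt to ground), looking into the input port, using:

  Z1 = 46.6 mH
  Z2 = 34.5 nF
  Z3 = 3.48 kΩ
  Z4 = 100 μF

Step 1 — Angular frequency: ω = 2π·f = 2π·8750 = 5.498e+04 rad/s.
Step 2 — Component impedances:
  Z1: Z = jωL = j·5.498e+04·0.0466 = 0 + j2562 Ω
  Z2: Z = 1/(jωC) = -j/(ω·C) = 0 - j527.2 Ω
  Z3: Z = R = 3480 Ω
  Z4: Z = 1/(jωC) = -j/(ω·C) = 0 - j0.1819 Ω
Step 3 — Ladder network (open output): work backward from the far end, alternating series and parallel combinations. Z_in = 78.08 + j2047 Ω = 2048∠87.8° Ω.

Z = 78.08 + j2047 Ω = 2048∠87.8° Ω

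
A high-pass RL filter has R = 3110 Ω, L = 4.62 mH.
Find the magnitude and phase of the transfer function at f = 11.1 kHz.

Step 1 — Angular frequency: ω = 2π·1.11e+04 = 6.974e+04 rad/s.
Step 2 — Transfer function: H(jω) = jωL/(R + jωL).
Step 3 — Numerator jωL = j·322.2; denominator R + jωL = 3110 + j322.2.
Step 4 — H = 0.01062 + j0.1025.
Step 5 — Magnitude: |H| = 0.1031 (-19.7 dB); phase: φ = 84.1°.

|H| = 0.1031 (-19.7 dB), φ = 84.1°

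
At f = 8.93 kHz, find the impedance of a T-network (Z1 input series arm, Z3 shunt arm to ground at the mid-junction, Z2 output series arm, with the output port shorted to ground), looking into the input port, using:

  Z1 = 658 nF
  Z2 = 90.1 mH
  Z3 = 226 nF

Step 1 — Angular frequency: ω = 2π·f = 2π·8930 = 5.611e+04 rad/s.
Step 2 — Component impedances:
  Z1: Z = 1/(jωC) = -j/(ω·C) = 0 - j27.09 Ω
  Z2: Z = jωL = j·5.611e+04·0.0901 = 0 + j5055 Ω
  Z3: Z = 1/(jωC) = -j/(ω·C) = 0 - j78.86 Ω
Step 3 — With the output port shorted to ground, the output series arm Z2 runs from the junction to ground; the shunt arm Z3 also runs from the junction to ground. They appear in parallel: Z3 || Z2 = 0 - j80.11 Ω.
Step 4 — Series with input arm Z1: Z_in = Z1 + (Z3 || Z2) = 0 - j107.2 Ω = 107.2∠-90.0° Ω.

Z = 0 - j107.2 Ω = 107.2∠-90.0° Ω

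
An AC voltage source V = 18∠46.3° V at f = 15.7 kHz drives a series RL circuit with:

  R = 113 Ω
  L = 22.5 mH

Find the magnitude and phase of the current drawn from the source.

Step 1 — Angular frequency: ω = 2π·f = 2π·1.57e+04 = 9.865e+04 rad/s.
Step 2 — Component impedances:
  R: Z = R = 113 Ω
  L: Z = jωL = j·9.865e+04·0.0225 = 0 + j2220 Ω
Step 3 — Series combination: Z_total = R + L = 113 + j2220 Ω = 2222∠87.1° Ω.
Step 4 — Source phasor: V = 18∠46.3° V = 12.44 + j13.01 V.
Step 5 — Ohm's law: I = V / Z_total = (12.44 + j13.01) / (113 + j2220) = 0.006132 - j0.005291 A.
Step 6 — Convert to polar: |I| = 0.008099 A, ∠I = -40.8°.

I = 0.008099∠-40.8° A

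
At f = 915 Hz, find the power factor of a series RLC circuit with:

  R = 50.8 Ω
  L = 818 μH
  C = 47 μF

Step 1 — Angular frequency: ω = 2π·f = 2π·915 = 5749 rad/s.
Step 2 — Component impedances:
  R: Z = R = 50.8 Ω
  L: Z = jωL = j·5749·0.000818 = 0 + j4.703 Ω
  C: Z = 1/(jωC) = -j/(ω·C) = 0 - j3.701 Ω
Step 3 — Series combination: Z_total = R + L + C = 50.8 + j1.002 Ω = 50.81∠1.1° Ω.
Step 4 — Power factor: PF = cos(φ) = Re(Z)/|Z| = 50.8/50.81 = 0.9998.
Step 5 — Type: Im(Z) = 1.002 ⇒ lagging (phase φ = 1.1°).

PF = 0.9998 (lagging, φ = 1.1°)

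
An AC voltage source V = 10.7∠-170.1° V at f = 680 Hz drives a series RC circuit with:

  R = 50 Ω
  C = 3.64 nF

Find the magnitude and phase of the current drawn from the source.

Step 1 — Angular frequency: ω = 2π·f = 2π·680 = 4273 rad/s.
Step 2 — Component impedances:
  R: Z = R = 50 Ω
  C: Z = 1/(jωC) = -j/(ω·C) = 0 - j6.43e+04 Ω
Step 3 — Series combination: Z_total = R + C = 50 - j6.43e+04 Ω = 6.43e+04∠-90.0° Ω.
Step 4 — Source phasor: V = 10.7∠-170.1° V = -10.54 - j1.84 V.
Step 5 — Ohm's law: I = V / Z_total = (-10.54 - j1.84) / (50 - j6.43e+04) = 2.848e-05 - j0.000164 A.
Step 6 — Convert to polar: |I| = 0.0001664 A, ∠I = -80.1°.

I = 0.0001664∠-80.1° A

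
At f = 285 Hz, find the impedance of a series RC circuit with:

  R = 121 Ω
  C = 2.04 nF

Step 1 — Angular frequency: ω = 2π·f = 2π·285 = 1791 rad/s.
Step 2 — Component impedances:
  R: Z = R = 121 Ω
  C: Z = 1/(jωC) = -j/(ω·C) = 0 - j2.737e+05 Ω
Step 3 — Series combination: Z_total = R + C = 121 - j2.737e+05 Ω = 2.737e+05∠-90.0° Ω.

Z = 121 - j2.737e+05 Ω = 2.737e+05∠-90.0° Ω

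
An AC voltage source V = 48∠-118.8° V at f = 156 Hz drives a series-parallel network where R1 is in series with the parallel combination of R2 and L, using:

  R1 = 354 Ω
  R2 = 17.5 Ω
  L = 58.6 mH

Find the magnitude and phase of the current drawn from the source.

Step 1 — Angular frequency: ω = 2π·f = 2π·156 = 980.2 rad/s.
Step 2 — Component impedances:
  R1: Z = R = 354 Ω
  R2: Z = R = 17.5 Ω
  L: Z = jωL = j·980.2·0.0586 = 0 + j57.44 Ω
Step 3 — Parallel branch: R2 || L = 1/(1/R2 + 1/L) = 16.01 + j4.879 Ω.
Step 4 — Series with R1: Z_total = R1 + (R2 || L) = 370 + j4.879 Ω = 370∠0.8° Ω.
Step 5 — Source phasor: V = 48∠-118.8° V = -23.12 - j42.06 V.
Step 6 — Ohm's law: I = V / Z_total = (-23.12 - j42.06) / (370 + j4.879) = -0.06398 - j0.1128 A.
Step 7 — Convert to polar: |I| = 0.1297 A, ∠I = -119.6°.

I = 0.1297∠-119.6° A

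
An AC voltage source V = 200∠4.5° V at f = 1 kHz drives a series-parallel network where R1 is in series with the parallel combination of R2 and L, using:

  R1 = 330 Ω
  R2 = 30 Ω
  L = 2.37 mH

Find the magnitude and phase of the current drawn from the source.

Step 1 — Angular frequency: ω = 2π·f = 2π·1000 = 6283 rad/s.
Step 2 — Component impedances:
  R1: Z = R = 330 Ω
  R2: Z = R = 30 Ω
  L: Z = jωL = j·6283·0.00237 = 0 + j14.89 Ω
Step 3 — Parallel branch: R2 || L = 1/(1/R2 + 1/L) = 5.93 + j11.95 Ω.
Step 4 — Series with R1: Z_total = R1 + (R2 || L) = 335.9 + j11.95 Ω = 336.1∠2.0° Ω.
Step 5 — Source phasor: V = 200∠4.5° V = 199.4 + j15.69 V.
Step 6 — Ohm's law: I = V / Z_total = (199.4 + j15.69) / (335.9 + j11.95) = 0.5944 + j0.02557 A.
Step 7 — Convert to polar: |I| = 0.595 A, ∠I = 2.5°.

I = 0.595∠2.5° A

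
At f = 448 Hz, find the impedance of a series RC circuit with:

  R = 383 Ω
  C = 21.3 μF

Step 1 — Angular frequency: ω = 2π·f = 2π·448 = 2815 rad/s.
Step 2 — Component impedances:
  R: Z = R = 383 Ω
  C: Z = 1/(jωC) = -j/(ω·C) = 0 - j16.68 Ω
Step 3 — Series combination: Z_total = R + C = 383 - j16.68 Ω = 383.4∠-2.5° Ω.

Z = 383 - j16.68 Ω = 383.4∠-2.5° Ω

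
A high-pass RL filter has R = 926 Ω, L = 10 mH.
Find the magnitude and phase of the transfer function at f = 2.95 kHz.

Step 1 — Angular frequency: ω = 2π·2950 = 1.854e+04 rad/s.
Step 2 — Transfer function: H(jω) = jωL/(R + jωL).
Step 3 — Numerator jωL = j·185.4; denominator R + jωL = 926 + j185.4.
Step 4 — H = 0.03852 + j0.1925.
Step 5 — Magnitude: |H| = 0.1963 (-14.1 dB); phase: φ = 78.7°.

|H| = 0.1963 (-14.1 dB), φ = 78.7°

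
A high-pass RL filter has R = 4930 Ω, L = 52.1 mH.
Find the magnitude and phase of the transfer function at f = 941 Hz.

Step 1 — Angular frequency: ω = 2π·941 = 5912 rad/s.
Step 2 — Transfer function: H(jω) = jωL/(R + jωL).
Step 3 — Numerator jωL = j·308; denominator R + jωL = 4930 + j308.
Step 4 — H = 0.003889 + j0.06224.
Step 5 — Magnitude: |H| = 0.06236 (-24.1 dB); phase: φ = 86.4°.

|H| = 0.06236 (-24.1 dB), φ = 86.4°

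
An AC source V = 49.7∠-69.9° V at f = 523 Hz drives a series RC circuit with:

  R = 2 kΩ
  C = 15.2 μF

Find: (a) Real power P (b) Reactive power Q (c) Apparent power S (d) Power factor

Step 1 — Angular frequency: ω = 2π·f = 2π·523 = 3286 rad/s.
Step 2 — Component impedances:
  R: Z = R = 2000 Ω
  C: Z = 1/(jωC) = -j/(ω·C) = 0 - j20.02 Ω
Step 3 — Series combination: Z_total = R + C = 2000 - j20.02 Ω = 2000∠-0.6° Ω.
Step 4 — Source phasor: V = 49.7∠-69.9° V = 17.08 - j46.67 V.
Step 5 — Current: I = V / Z = 0.008773 - j0.02325 A = 0.02485∠-69.3° A.
Step 6 — Complex power: S = V·I* = 1.235 - j0.01236 VA.
Step 7 — Real power: P = Re(S) = 1.235 W.
Step 8 — Reactive power: Q = Im(S) = -0.01236 VAR.
Step 9 — Apparent power: |S| = 1.235 VA.
Step 10 — Power factor: PF = P/|S| = 0.9999 (leading).

(a) P = 1.235 W  (b) Q = -0.01236 VAR  (c) S = 1.235 VA  (d) PF = 0.9999 (leading)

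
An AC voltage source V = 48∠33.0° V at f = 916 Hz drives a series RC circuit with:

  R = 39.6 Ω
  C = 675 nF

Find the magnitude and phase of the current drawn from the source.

Step 1 — Angular frequency: ω = 2π·f = 2π·916 = 5755 rad/s.
Step 2 — Component impedances:
  R: Z = R = 39.6 Ω
  C: Z = 1/(jωC) = -j/(ω·C) = 0 - j257.4 Ω
Step 3 — Series combination: Z_total = R + C = 39.6 - j257.4 Ω = 260.4∠-81.3° Ω.
Step 4 — Source phasor: V = 48∠33.0° V = 40.26 + j26.14 V.
Step 5 — Ohm's law: I = V / Z_total = (40.26 + j26.14) / (39.6 - j257.4) = -0.07571 + j0.168 A.
Step 6 — Convert to polar: |I| = 0.1843 A, ∠I = 114.3°.

I = 0.1843∠114.3° A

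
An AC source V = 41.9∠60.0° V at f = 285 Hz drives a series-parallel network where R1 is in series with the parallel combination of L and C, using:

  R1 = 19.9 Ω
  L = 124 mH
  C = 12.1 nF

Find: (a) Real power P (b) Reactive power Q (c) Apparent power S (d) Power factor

Step 1 — Angular frequency: ω = 2π·f = 2π·285 = 1791 rad/s.
Step 2 — Component impedances:
  R1: Z = R = 19.9 Ω
  L: Z = jωL = j·1791·0.124 = 0 + j222 Ω
  C: Z = 1/(jωC) = -j/(ω·C) = 0 - j4.615e+04 Ω
Step 3 — Parallel branch: L || C = 1/(1/L + 1/C) = 0 + j223.1 Ω.
Step 4 — Series with R1: Z_total = R1 + (L || C) = 19.9 + j223.1 Ω = 224∠84.9° Ω.
Step 5 — Source phasor: V = 41.9∠60.0° V = 20.95 + j36.29 V.
Step 6 — Current: I = V / Z = 0.1697 - j0.07876 A = 0.187∠-24.9° A.
Step 7 — Complex power: S = V·I* = 0.6962 + j7.806 VA.
Step 8 — Real power: P = Re(S) = 0.6962 W.
Step 9 — Reactive power: Q = Im(S) = 7.806 VAR.
Step 10 — Apparent power: |S| = 7.837 VA.
Step 11 — Power factor: PF = P/|S| = 0.08884 (lagging).

(a) P = 0.6962 W  (b) Q = 7.806 VAR  (c) S = 7.837 VA  (d) PF = 0.08884 (lagging)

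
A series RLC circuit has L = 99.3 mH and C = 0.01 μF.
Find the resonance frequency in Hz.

Step 1 — Resonance condition Im(Z)=0 gives ω₀ = 1/√(LC).
Step 2 — ω₀ = 1/√(0.0993·1e-08) = 3.173e+04 rad/s.
Step 3 — f₀ = ω₀/(2π) = 5051 Hz.

f₀ = 5051 Hz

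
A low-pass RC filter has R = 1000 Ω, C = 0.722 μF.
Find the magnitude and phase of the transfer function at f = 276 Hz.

Step 1 — Angular frequency: ω = 2π·276 = 1734 rad/s.
Step 2 — Transfer function: H(jω) = 1/(1 + jωRC).
Step 3 — Denominator: 1 + jωRC = 1 + j·1734·1000·7.22e-07 = 1 + j1.252.
Step 4 — H = 0.3895 - j0.4876.
Step 5 — Magnitude: |H| = 0.6241 (-4.1 dB); phase: φ = -51.4°.

|H| = 0.6241 (-4.1 dB), φ = -51.4°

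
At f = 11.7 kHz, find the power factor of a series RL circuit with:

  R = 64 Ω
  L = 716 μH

Step 1 — Angular frequency: ω = 2π·f = 2π·1.17e+04 = 7.351e+04 rad/s.
Step 2 — Component impedances:
  R: Z = R = 64 Ω
  L: Z = jωL = j·7.351e+04·0.000716 = 0 + j52.64 Ω
Step 3 — Series combination: Z_total = R + L = 64 + j52.64 Ω = 82.86∠39.4° Ω.
Step 4 — Power factor: PF = cos(φ) = Re(Z)/|Z| = 64/82.864 = 0.7723.
Step 5 — Type: Im(Z) = 52.64 ⇒ lagging (phase φ = 39.4°).

PF = 0.7723 (lagging, φ = 39.4°)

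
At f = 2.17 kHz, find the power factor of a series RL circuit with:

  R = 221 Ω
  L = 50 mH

Step 1 — Angular frequency: ω = 2π·f = 2π·2170 = 1.363e+04 rad/s.
Step 2 — Component impedances:
  R: Z = R = 221 Ω
  L: Z = jωL = j·1.363e+04·0.05 = 0 + j681.7 Ω
Step 3 — Series combination: Z_total = R + L = 221 + j681.7 Ω = 716.7∠72.0° Ω.
Step 4 — Power factor: PF = cos(φ) = Re(Z)/|Z| = 221/716.7 = 0.3084.
Step 5 — Type: Im(Z) = 681.7 ⇒ lagging (phase φ = 72.0°).

PF = 0.3084 (lagging, φ = 72.0°)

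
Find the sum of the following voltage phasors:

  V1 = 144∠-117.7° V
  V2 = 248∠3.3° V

Step 1 — Convert each phasor to rectangular form:
  V1 = 144·(cos(-117.7°) + j·sin(-117.7°)) = -66.94 - j127.5 V
  V2 = 248·(cos(3.3°) + j·sin(3.3°)) = 247.6 + j14.28 V
Step 2 — Sum components: V_total = 180.7 - j113.2 V.
Step 3 — Convert to polar: |V_total| = 213.2 V, ∠V_total = -32.1°.

V_total = 213.2∠-32.1° V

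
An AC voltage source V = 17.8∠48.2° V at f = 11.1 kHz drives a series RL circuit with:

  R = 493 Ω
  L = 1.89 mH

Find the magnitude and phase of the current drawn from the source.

Step 1 — Angular frequency: ω = 2π·f = 2π·1.11e+04 = 6.974e+04 rad/s.
Step 2 — Component impedances:
  R: Z = R = 493 Ω
  L: Z = jωL = j·6.974e+04·0.00189 = 0 + j131.8 Ω
Step 3 — Series combination: Z_total = R + L = 493 + j131.8 Ω = 510.3∠15.0° Ω.
Step 4 — Source phasor: V = 17.8∠48.2° V = 11.86 + j13.27 V.
Step 5 — Ohm's law: I = V / Z_total = (11.86 + j13.27) / (493 + j131.8) = 0.02918 + j0.01911 A.
Step 6 — Convert to polar: |I| = 0.03488 A, ∠I = 33.2°.

I = 0.03488∠33.2° A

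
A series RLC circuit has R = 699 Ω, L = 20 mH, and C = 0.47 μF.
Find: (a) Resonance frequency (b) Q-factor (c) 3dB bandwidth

Step 1 — Resonance: ω₀ = 1/√(LC) = 1/√(0.02·4.7e-07) = 1.031e+04 rad/s.
Step 2 — f₀ = ω₀/(2π) = 1642 Hz.
Step 3 — Series Q: Q = ω₀L/R = 1.031e+04·0.02/699 = 0.2951.
Step 4 — Bandwidth: Δω = ω₀/Q = 3.495e+04 rad/s; BW = Δω/(2π) = 5562 Hz.

(a) f₀ = 1642 Hz  (b) Q = 0.2951  (c) BW = 5562 Hz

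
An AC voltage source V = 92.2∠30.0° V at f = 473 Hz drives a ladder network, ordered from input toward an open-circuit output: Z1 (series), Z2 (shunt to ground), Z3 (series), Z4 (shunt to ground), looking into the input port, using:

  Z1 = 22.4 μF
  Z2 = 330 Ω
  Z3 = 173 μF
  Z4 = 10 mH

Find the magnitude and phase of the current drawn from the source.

Step 1 — Angular frequency: ω = 2π·f = 2π·473 = 2972 rad/s.
Step 2 — Component impedances:
  Z1: Z = 1/(jωC) = -j/(ω·C) = 0 - j15.02 Ω
  Z2: Z = R = 330 Ω
  Z3: Z = 1/(jωC) = -j/(ω·C) = 0 - j1.945 Ω
  Z4: Z = jωL = j·2972·0.01 = 0 + j29.72 Ω
Step 3 — Ladder network (open output): work backward from the far end, alternating series and parallel combinations. Z_in = 2.321 + j12.56 Ω = 12.77∠79.5° Ω.
Step 4 — Source phasor: V = 92.2∠30.0° V = 79.85 + j46.1 V.
Step 5 — Ohm's law: I = V / Z_total = (79.85 + j46.1) / (2.321 + j12.56) = 4.686 - j5.492 A.
Step 6 — Convert to polar: |I| = 7.22 A, ∠I = -49.5°.

I = 7.22∠-49.5° A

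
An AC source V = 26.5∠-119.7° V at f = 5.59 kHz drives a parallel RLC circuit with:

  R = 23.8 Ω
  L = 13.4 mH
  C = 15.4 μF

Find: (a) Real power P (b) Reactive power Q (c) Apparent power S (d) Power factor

Step 1 — Angular frequency: ω = 2π·f = 2π·5590 = 3.512e+04 rad/s.
Step 2 — Component impedances:
  R: Z = R = 23.8 Ω
  L: Z = jωL = j·3.512e+04·0.0134 = 0 + j470.6 Ω
  C: Z = 1/(jωC) = -j/(ω·C) = 0 - j1.849 Ω
Step 3 — Parallel combination: 1/Z_total = 1/R + 1/L + 1/C; Z_total = 0.1439 - j1.845 Ω = 1.85∠-85.5° Ω.
Step 4 — Source phasor: V = 26.5∠-119.7° V = -13.13 - j23.02 V.
Step 5 — Current: I = V / Z = 11.85 - j8.041 A = 14.32∠-34.2° A.
Step 6 — Complex power: S = V·I* = 29.51 - j378.4 VA.
Step 7 — Real power: P = Re(S) = 29.51 W.
Step 8 — Reactive power: Q = Im(S) = -378.4 VAR.
Step 9 — Apparent power: |S| = 379.5 VA.
Step 10 — Power factor: PF = P/|S| = 0.07775 (leading).

(a) P = 29.51 W  (b) Q = -378.4 VAR  (c) S = 379.5 VA  (d) PF = 0.07775 (leading)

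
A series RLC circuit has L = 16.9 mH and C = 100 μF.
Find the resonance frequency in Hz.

Step 1 — Resonance condition Im(Z)=0 gives ω₀ = 1/√(LC).
Step 2 — ω₀ = 1/√(0.0169·0.0001) = 769.2 rad/s.
Step 3 — f₀ = ω₀/(2π) = 122.4 Hz.

f₀ = 122.4 Hz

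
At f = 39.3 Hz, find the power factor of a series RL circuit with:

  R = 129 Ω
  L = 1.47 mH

Step 1 — Angular frequency: ω = 2π·f = 2π·39.3 = 246.9 rad/s.
Step 2 — Component impedances:
  R: Z = R = 129 Ω
  L: Z = jωL = j·246.9·0.00147 = 0 + j0.363 Ω
Step 3 — Series combination: Z_total = R + L = 129 + j0.363 Ω = 129∠0.2° Ω.
Step 4 — Power factor: PF = cos(φ) = Re(Z)/|Z| = 129/129 = 1.
Step 5 — Type: Im(Z) = 0.363 ⇒ lagging (phase φ = 0.2°).

PF = 1 (lagging, φ = 0.2°)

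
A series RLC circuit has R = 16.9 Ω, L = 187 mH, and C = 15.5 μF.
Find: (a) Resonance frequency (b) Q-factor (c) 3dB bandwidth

Step 1 — Resonance condition Im(Z)=0 gives ω₀ = 1/√(LC).
Step 2 — ω₀ = 1/√(0.187·1.55e-05) = 587.4 rad/s.
Step 3 — f₀ = ω₀/(2π) = 93.48 Hz.
Step 4 — Series Q: Q = ω₀L/R = 587.4·0.187/16.9 = 6.499.
Step 5 — 3dB bandwidth: Δω = ω₀/Q = 90.37 rad/s; BW = Δω/(2π) = 14.38 Hz.

(a) f₀ = 93.48 Hz  (b) Q = 6.499  (c) BW = 14.38 Hz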